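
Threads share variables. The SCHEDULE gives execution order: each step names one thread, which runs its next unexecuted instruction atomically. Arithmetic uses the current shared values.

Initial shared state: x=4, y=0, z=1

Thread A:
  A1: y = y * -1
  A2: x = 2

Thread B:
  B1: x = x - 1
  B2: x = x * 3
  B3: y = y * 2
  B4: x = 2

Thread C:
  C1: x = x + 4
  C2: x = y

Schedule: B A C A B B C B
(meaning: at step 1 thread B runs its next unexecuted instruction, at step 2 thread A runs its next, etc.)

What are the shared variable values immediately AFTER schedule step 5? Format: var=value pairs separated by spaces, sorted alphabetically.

Step 1: thread B executes B1 (x = x - 1). Shared: x=3 y=0 z=1. PCs: A@0 B@1 C@0
Step 2: thread A executes A1 (y = y * -1). Shared: x=3 y=0 z=1. PCs: A@1 B@1 C@0
Step 3: thread C executes C1 (x = x + 4). Shared: x=7 y=0 z=1. PCs: A@1 B@1 C@1
Step 4: thread A executes A2 (x = 2). Shared: x=2 y=0 z=1. PCs: A@2 B@1 C@1
Step 5: thread B executes B2 (x = x * 3). Shared: x=6 y=0 z=1. PCs: A@2 B@2 C@1

Answer: x=6 y=0 z=1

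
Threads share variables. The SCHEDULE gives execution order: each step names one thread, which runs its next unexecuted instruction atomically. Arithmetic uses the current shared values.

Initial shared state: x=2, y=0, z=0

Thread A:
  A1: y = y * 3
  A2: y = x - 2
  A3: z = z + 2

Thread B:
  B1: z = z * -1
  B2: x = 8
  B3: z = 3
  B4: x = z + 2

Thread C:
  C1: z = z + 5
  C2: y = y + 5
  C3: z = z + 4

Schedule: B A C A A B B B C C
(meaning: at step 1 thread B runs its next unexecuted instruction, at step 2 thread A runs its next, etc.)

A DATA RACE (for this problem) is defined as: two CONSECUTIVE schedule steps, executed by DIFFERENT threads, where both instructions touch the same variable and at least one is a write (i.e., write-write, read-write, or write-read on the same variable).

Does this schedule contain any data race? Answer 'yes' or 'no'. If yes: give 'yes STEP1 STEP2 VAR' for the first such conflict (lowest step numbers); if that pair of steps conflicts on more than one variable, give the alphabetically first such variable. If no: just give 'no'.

Steps 1,2: B(r=z,w=z) vs A(r=y,w=y). No conflict.
Steps 2,3: A(r=y,w=y) vs C(r=z,w=z). No conflict.
Steps 3,4: C(r=z,w=z) vs A(r=x,w=y). No conflict.
Steps 4,5: same thread (A). No race.
Steps 5,6: A(r=z,w=z) vs B(r=-,w=x). No conflict.
Steps 6,7: same thread (B). No race.
Steps 7,8: same thread (B). No race.
Steps 8,9: B(r=z,w=x) vs C(r=y,w=y). No conflict.
Steps 9,10: same thread (C). No race.

Answer: no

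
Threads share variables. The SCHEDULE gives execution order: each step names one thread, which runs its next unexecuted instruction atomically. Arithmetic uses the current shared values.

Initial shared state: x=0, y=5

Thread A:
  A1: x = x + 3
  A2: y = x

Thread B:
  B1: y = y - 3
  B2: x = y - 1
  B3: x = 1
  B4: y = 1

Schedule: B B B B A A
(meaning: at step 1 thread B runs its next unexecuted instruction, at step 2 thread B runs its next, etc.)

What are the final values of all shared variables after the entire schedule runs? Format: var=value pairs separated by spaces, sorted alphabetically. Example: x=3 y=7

Answer: x=4 y=4

Derivation:
Step 1: thread B executes B1 (y = y - 3). Shared: x=0 y=2. PCs: A@0 B@1
Step 2: thread B executes B2 (x = y - 1). Shared: x=1 y=2. PCs: A@0 B@2
Step 3: thread B executes B3 (x = 1). Shared: x=1 y=2. PCs: A@0 B@3
Step 4: thread B executes B4 (y = 1). Shared: x=1 y=1. PCs: A@0 B@4
Step 5: thread A executes A1 (x = x + 3). Shared: x=4 y=1. PCs: A@1 B@4
Step 6: thread A executes A2 (y = x). Shared: x=4 y=4. PCs: A@2 B@4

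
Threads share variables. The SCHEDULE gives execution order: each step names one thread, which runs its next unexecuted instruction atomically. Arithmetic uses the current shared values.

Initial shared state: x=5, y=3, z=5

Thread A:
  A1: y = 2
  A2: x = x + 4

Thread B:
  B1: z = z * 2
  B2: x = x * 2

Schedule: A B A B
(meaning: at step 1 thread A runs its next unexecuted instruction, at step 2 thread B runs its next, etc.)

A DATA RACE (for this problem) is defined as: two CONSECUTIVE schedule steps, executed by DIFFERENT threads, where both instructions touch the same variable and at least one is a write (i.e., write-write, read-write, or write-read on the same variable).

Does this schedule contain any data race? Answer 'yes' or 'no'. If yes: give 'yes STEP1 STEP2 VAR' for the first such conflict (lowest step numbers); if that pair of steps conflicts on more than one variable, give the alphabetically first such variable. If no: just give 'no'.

Steps 1,2: A(r=-,w=y) vs B(r=z,w=z). No conflict.
Steps 2,3: B(r=z,w=z) vs A(r=x,w=x). No conflict.
Steps 3,4: A(x = x + 4) vs B(x = x * 2). RACE on x (W-W).
First conflict at steps 3,4.

Answer: yes 3 4 x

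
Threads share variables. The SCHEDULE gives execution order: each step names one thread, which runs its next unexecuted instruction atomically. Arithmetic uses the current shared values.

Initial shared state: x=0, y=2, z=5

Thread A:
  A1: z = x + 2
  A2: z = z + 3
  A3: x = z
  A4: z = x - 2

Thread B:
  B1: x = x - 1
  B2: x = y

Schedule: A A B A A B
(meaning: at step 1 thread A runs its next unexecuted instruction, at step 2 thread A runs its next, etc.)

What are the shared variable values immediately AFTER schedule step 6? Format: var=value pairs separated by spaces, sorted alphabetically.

Answer: x=2 y=2 z=3

Derivation:
Step 1: thread A executes A1 (z = x + 2). Shared: x=0 y=2 z=2. PCs: A@1 B@0
Step 2: thread A executes A2 (z = z + 3). Shared: x=0 y=2 z=5. PCs: A@2 B@0
Step 3: thread B executes B1 (x = x - 1). Shared: x=-1 y=2 z=5. PCs: A@2 B@1
Step 4: thread A executes A3 (x = z). Shared: x=5 y=2 z=5. PCs: A@3 B@1
Step 5: thread A executes A4 (z = x - 2). Shared: x=5 y=2 z=3. PCs: A@4 B@1
Step 6: thread B executes B2 (x = y). Shared: x=2 y=2 z=3. PCs: A@4 B@2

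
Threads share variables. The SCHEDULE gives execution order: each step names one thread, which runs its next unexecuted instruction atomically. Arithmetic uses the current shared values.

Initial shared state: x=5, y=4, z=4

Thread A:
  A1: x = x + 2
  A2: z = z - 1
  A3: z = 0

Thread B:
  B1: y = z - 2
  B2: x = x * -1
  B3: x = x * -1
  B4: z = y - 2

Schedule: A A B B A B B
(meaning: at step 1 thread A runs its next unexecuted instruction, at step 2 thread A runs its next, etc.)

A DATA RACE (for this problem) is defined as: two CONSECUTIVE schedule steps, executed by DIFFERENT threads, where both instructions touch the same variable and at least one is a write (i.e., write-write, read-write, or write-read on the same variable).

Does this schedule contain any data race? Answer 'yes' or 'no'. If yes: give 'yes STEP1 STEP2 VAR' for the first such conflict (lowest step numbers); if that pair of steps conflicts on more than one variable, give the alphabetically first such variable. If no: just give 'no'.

Steps 1,2: same thread (A). No race.
Steps 2,3: A(z = z - 1) vs B(y = z - 2). RACE on z (W-R).
Steps 3,4: same thread (B). No race.
Steps 4,5: B(r=x,w=x) vs A(r=-,w=z). No conflict.
Steps 5,6: A(r=-,w=z) vs B(r=x,w=x). No conflict.
Steps 6,7: same thread (B). No race.
First conflict at steps 2,3.

Answer: yes 2 3 z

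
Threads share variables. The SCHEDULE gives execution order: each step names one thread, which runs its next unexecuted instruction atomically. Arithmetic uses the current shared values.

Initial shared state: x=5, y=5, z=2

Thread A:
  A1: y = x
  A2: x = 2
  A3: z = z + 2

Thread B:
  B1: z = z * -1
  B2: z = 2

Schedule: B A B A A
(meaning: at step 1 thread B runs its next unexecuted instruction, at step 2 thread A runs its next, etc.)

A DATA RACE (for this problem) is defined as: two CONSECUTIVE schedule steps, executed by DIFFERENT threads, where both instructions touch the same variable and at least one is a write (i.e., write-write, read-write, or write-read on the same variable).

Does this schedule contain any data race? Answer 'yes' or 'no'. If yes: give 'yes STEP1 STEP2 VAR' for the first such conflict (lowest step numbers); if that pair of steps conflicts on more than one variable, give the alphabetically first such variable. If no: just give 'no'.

Steps 1,2: B(r=z,w=z) vs A(r=x,w=y). No conflict.
Steps 2,3: A(r=x,w=y) vs B(r=-,w=z). No conflict.
Steps 3,4: B(r=-,w=z) vs A(r=-,w=x). No conflict.
Steps 4,5: same thread (A). No race.

Answer: no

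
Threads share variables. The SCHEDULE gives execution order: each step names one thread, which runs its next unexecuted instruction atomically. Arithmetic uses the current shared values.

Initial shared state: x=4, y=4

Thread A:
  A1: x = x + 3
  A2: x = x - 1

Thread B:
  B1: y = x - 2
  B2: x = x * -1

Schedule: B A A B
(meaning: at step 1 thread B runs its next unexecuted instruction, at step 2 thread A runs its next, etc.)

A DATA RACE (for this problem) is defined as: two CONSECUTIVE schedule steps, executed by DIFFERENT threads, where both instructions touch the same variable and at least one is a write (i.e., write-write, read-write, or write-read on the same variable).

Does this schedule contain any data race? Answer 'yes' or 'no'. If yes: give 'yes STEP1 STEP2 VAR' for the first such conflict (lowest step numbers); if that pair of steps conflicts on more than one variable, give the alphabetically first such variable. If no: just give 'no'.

Steps 1,2: B(y = x - 2) vs A(x = x + 3). RACE on x (R-W).
Steps 2,3: same thread (A). No race.
Steps 3,4: A(x = x - 1) vs B(x = x * -1). RACE on x (W-W).
First conflict at steps 1,2.

Answer: yes 1 2 x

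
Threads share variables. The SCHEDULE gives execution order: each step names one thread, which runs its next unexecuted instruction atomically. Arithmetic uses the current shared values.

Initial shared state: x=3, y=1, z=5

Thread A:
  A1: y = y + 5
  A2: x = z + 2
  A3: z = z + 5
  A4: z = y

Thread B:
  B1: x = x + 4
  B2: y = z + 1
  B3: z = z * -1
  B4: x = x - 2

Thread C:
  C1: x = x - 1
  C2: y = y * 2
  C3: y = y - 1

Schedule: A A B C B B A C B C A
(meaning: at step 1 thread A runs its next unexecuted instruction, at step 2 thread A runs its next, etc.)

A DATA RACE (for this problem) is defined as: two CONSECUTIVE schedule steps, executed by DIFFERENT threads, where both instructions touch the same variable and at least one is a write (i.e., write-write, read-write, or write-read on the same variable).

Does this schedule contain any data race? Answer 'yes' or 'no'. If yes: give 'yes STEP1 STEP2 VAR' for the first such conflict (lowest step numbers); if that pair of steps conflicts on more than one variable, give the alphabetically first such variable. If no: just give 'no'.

Answer: yes 2 3 x

Derivation:
Steps 1,2: same thread (A). No race.
Steps 2,3: A(x = z + 2) vs B(x = x + 4). RACE on x (W-W).
Steps 3,4: B(x = x + 4) vs C(x = x - 1). RACE on x (W-W).
Steps 4,5: C(r=x,w=x) vs B(r=z,w=y). No conflict.
Steps 5,6: same thread (B). No race.
Steps 6,7: B(z = z * -1) vs A(z = z + 5). RACE on z (W-W).
Steps 7,8: A(r=z,w=z) vs C(r=y,w=y). No conflict.
Steps 8,9: C(r=y,w=y) vs B(r=x,w=x). No conflict.
Steps 9,10: B(r=x,w=x) vs C(r=y,w=y). No conflict.
Steps 10,11: C(y = y - 1) vs A(z = y). RACE on y (W-R).
First conflict at steps 2,3.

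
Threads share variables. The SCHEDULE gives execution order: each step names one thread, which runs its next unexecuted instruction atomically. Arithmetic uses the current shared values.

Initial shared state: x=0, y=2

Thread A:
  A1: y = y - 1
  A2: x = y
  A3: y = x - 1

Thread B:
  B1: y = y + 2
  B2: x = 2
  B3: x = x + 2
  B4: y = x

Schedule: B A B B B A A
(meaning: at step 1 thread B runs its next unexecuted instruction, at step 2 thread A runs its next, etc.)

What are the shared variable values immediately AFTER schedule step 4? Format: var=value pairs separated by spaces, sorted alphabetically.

Answer: x=4 y=3

Derivation:
Step 1: thread B executes B1 (y = y + 2). Shared: x=0 y=4. PCs: A@0 B@1
Step 2: thread A executes A1 (y = y - 1). Shared: x=0 y=3. PCs: A@1 B@1
Step 3: thread B executes B2 (x = 2). Shared: x=2 y=3. PCs: A@1 B@2
Step 4: thread B executes B3 (x = x + 2). Shared: x=4 y=3. PCs: A@1 B@3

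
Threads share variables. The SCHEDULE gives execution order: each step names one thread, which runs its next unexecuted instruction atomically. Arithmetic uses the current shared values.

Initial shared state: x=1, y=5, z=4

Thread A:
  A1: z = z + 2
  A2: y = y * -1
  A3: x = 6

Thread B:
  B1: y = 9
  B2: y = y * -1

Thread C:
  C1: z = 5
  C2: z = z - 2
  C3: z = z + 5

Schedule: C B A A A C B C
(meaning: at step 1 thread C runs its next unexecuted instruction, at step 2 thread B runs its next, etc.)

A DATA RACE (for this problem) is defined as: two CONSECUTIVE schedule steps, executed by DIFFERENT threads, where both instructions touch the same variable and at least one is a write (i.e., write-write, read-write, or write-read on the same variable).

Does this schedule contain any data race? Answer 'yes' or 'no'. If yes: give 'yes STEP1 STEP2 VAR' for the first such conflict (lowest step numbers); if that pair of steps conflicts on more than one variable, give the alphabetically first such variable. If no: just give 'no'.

Answer: no

Derivation:
Steps 1,2: C(r=-,w=z) vs B(r=-,w=y). No conflict.
Steps 2,3: B(r=-,w=y) vs A(r=z,w=z). No conflict.
Steps 3,4: same thread (A). No race.
Steps 4,5: same thread (A). No race.
Steps 5,6: A(r=-,w=x) vs C(r=z,w=z). No conflict.
Steps 6,7: C(r=z,w=z) vs B(r=y,w=y). No conflict.
Steps 7,8: B(r=y,w=y) vs C(r=z,w=z). No conflict.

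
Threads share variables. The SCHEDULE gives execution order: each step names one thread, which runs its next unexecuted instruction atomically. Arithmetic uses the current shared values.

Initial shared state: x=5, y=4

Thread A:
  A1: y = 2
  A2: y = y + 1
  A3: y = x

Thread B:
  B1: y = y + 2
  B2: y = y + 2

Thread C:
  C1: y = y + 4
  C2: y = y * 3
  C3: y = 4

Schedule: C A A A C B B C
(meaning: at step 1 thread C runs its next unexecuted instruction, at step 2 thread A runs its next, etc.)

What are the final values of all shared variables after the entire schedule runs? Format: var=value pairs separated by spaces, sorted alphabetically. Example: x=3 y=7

Step 1: thread C executes C1 (y = y + 4). Shared: x=5 y=8. PCs: A@0 B@0 C@1
Step 2: thread A executes A1 (y = 2). Shared: x=5 y=2. PCs: A@1 B@0 C@1
Step 3: thread A executes A2 (y = y + 1). Shared: x=5 y=3. PCs: A@2 B@0 C@1
Step 4: thread A executes A3 (y = x). Shared: x=5 y=5. PCs: A@3 B@0 C@1
Step 5: thread C executes C2 (y = y * 3). Shared: x=5 y=15. PCs: A@3 B@0 C@2
Step 6: thread B executes B1 (y = y + 2). Shared: x=5 y=17. PCs: A@3 B@1 C@2
Step 7: thread B executes B2 (y = y + 2). Shared: x=5 y=19. PCs: A@3 B@2 C@2
Step 8: thread C executes C3 (y = 4). Shared: x=5 y=4. PCs: A@3 B@2 C@3

Answer: x=5 y=4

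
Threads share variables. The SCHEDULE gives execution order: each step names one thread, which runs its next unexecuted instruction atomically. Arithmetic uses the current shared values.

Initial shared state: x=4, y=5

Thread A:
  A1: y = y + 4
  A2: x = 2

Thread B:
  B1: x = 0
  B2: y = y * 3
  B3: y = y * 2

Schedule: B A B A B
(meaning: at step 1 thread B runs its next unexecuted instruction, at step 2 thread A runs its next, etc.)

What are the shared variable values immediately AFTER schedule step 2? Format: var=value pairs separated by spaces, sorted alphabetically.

Answer: x=0 y=9

Derivation:
Step 1: thread B executes B1 (x = 0). Shared: x=0 y=5. PCs: A@0 B@1
Step 2: thread A executes A1 (y = y + 4). Shared: x=0 y=9. PCs: A@1 B@1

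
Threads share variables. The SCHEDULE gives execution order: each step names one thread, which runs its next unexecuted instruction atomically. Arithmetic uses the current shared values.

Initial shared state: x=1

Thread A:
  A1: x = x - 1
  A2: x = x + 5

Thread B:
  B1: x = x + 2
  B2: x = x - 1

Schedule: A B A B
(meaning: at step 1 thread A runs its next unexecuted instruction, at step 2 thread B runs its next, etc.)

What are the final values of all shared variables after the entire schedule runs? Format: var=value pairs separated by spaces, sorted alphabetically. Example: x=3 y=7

Answer: x=6

Derivation:
Step 1: thread A executes A1 (x = x - 1). Shared: x=0. PCs: A@1 B@0
Step 2: thread B executes B1 (x = x + 2). Shared: x=2. PCs: A@1 B@1
Step 3: thread A executes A2 (x = x + 5). Shared: x=7. PCs: A@2 B@1
Step 4: thread B executes B2 (x = x - 1). Shared: x=6. PCs: A@2 B@2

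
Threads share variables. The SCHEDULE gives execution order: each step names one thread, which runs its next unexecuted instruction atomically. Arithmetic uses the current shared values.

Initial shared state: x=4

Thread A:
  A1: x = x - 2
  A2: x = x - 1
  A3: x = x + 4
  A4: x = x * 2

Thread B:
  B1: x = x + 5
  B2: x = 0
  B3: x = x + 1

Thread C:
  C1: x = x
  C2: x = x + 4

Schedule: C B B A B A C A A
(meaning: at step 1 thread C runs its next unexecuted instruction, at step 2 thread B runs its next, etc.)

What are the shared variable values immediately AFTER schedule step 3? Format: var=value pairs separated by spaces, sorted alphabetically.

Step 1: thread C executes C1 (x = x). Shared: x=4. PCs: A@0 B@0 C@1
Step 2: thread B executes B1 (x = x + 5). Shared: x=9. PCs: A@0 B@1 C@1
Step 3: thread B executes B2 (x = 0). Shared: x=0. PCs: A@0 B@2 C@1

Answer: x=0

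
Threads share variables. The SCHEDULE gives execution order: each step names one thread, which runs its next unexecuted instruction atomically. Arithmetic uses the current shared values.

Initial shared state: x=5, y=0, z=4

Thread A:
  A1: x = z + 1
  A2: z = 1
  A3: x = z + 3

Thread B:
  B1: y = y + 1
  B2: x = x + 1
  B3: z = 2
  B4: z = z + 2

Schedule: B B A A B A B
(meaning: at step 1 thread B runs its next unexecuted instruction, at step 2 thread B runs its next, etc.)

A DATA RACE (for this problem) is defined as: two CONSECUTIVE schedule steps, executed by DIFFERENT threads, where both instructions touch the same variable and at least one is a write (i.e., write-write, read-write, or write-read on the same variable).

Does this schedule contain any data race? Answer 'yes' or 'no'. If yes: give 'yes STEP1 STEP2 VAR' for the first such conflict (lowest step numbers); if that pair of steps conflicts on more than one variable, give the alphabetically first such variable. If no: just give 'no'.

Steps 1,2: same thread (B). No race.
Steps 2,3: B(x = x + 1) vs A(x = z + 1). RACE on x (W-W).
Steps 3,4: same thread (A). No race.
Steps 4,5: A(z = 1) vs B(z = 2). RACE on z (W-W).
Steps 5,6: B(z = 2) vs A(x = z + 3). RACE on z (W-R).
Steps 6,7: A(x = z + 3) vs B(z = z + 2). RACE on z (R-W).
First conflict at steps 2,3.

Answer: yes 2 3 x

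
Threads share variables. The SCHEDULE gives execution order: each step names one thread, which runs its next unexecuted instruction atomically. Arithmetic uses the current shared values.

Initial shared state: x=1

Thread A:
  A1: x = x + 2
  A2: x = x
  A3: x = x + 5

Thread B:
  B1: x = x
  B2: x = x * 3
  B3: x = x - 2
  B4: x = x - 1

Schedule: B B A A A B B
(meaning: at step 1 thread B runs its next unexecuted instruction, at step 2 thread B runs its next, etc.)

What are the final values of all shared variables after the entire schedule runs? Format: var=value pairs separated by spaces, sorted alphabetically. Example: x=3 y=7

Answer: x=7

Derivation:
Step 1: thread B executes B1 (x = x). Shared: x=1. PCs: A@0 B@1
Step 2: thread B executes B2 (x = x * 3). Shared: x=3. PCs: A@0 B@2
Step 3: thread A executes A1 (x = x + 2). Shared: x=5. PCs: A@1 B@2
Step 4: thread A executes A2 (x = x). Shared: x=5. PCs: A@2 B@2
Step 5: thread A executes A3 (x = x + 5). Shared: x=10. PCs: A@3 B@2
Step 6: thread B executes B3 (x = x - 2). Shared: x=8. PCs: A@3 B@3
Step 7: thread B executes B4 (x = x - 1). Shared: x=7. PCs: A@3 B@4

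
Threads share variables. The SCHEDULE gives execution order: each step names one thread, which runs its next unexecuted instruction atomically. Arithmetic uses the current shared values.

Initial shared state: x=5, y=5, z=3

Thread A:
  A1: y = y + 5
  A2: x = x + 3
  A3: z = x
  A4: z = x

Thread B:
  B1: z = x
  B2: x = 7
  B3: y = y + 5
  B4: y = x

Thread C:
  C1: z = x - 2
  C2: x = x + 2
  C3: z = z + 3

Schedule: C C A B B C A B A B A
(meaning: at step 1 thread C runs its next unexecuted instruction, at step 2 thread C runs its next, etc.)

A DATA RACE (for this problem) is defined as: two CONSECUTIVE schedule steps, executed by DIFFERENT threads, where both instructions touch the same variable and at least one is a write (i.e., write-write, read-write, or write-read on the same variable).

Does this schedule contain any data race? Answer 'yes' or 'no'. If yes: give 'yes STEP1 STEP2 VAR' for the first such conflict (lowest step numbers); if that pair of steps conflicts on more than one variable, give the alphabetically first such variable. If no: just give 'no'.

Steps 1,2: same thread (C). No race.
Steps 2,3: C(r=x,w=x) vs A(r=y,w=y). No conflict.
Steps 3,4: A(r=y,w=y) vs B(r=x,w=z). No conflict.
Steps 4,5: same thread (B). No race.
Steps 5,6: B(r=-,w=x) vs C(r=z,w=z). No conflict.
Steps 6,7: C(r=z,w=z) vs A(r=x,w=x). No conflict.
Steps 7,8: A(r=x,w=x) vs B(r=y,w=y). No conflict.
Steps 8,9: B(r=y,w=y) vs A(r=x,w=z). No conflict.
Steps 9,10: A(r=x,w=z) vs B(r=x,w=y). No conflict.
Steps 10,11: B(r=x,w=y) vs A(r=x,w=z). No conflict.

Answer: no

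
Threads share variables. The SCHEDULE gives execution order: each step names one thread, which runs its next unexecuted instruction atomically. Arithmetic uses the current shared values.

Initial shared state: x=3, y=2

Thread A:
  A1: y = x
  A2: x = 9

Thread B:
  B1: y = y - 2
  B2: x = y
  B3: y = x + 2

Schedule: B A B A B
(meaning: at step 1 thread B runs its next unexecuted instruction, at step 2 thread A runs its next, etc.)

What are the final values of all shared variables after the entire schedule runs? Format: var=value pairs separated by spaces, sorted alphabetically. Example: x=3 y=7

Step 1: thread B executes B1 (y = y - 2). Shared: x=3 y=0. PCs: A@0 B@1
Step 2: thread A executes A1 (y = x). Shared: x=3 y=3. PCs: A@1 B@1
Step 3: thread B executes B2 (x = y). Shared: x=3 y=3. PCs: A@1 B@2
Step 4: thread A executes A2 (x = 9). Shared: x=9 y=3. PCs: A@2 B@2
Step 5: thread B executes B3 (y = x + 2). Shared: x=9 y=11. PCs: A@2 B@3

Answer: x=9 y=11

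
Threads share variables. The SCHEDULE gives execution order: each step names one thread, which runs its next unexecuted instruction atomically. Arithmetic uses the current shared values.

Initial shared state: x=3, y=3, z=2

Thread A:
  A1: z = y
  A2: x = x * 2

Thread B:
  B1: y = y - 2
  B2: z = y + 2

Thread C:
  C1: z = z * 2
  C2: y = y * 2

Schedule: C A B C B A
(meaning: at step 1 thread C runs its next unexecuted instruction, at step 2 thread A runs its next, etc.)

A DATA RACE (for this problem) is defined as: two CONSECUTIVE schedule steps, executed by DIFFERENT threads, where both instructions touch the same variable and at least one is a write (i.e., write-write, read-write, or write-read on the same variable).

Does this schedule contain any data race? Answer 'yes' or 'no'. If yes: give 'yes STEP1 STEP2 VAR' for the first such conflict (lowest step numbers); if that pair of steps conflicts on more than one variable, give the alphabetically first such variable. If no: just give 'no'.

Answer: yes 1 2 z

Derivation:
Steps 1,2: C(z = z * 2) vs A(z = y). RACE on z (W-W).
Steps 2,3: A(z = y) vs B(y = y - 2). RACE on y (R-W).
Steps 3,4: B(y = y - 2) vs C(y = y * 2). RACE on y (W-W).
Steps 4,5: C(y = y * 2) vs B(z = y + 2). RACE on y (W-R).
Steps 5,6: B(r=y,w=z) vs A(r=x,w=x). No conflict.
First conflict at steps 1,2.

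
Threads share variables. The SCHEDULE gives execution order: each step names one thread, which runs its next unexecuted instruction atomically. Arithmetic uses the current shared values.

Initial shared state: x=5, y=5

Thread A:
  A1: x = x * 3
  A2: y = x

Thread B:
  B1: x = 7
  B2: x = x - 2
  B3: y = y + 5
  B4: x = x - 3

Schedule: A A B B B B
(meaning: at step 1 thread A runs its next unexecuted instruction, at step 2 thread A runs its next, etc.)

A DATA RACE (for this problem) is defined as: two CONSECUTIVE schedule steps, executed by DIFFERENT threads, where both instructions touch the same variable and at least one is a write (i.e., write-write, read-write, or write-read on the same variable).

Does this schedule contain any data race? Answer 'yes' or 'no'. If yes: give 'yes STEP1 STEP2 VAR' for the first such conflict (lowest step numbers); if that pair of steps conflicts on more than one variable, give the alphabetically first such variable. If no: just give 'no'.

Steps 1,2: same thread (A). No race.
Steps 2,3: A(y = x) vs B(x = 7). RACE on x (R-W).
Steps 3,4: same thread (B). No race.
Steps 4,5: same thread (B). No race.
Steps 5,6: same thread (B). No race.
First conflict at steps 2,3.

Answer: yes 2 3 x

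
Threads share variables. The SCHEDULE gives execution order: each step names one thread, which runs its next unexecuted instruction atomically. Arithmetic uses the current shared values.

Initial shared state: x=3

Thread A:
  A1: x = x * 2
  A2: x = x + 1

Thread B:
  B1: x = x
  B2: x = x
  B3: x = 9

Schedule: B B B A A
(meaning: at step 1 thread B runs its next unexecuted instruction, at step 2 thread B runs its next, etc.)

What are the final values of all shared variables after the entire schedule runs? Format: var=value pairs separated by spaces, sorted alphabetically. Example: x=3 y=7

Step 1: thread B executes B1 (x = x). Shared: x=3. PCs: A@0 B@1
Step 2: thread B executes B2 (x = x). Shared: x=3. PCs: A@0 B@2
Step 3: thread B executes B3 (x = 9). Shared: x=9. PCs: A@0 B@3
Step 4: thread A executes A1 (x = x * 2). Shared: x=18. PCs: A@1 B@3
Step 5: thread A executes A2 (x = x + 1). Shared: x=19. PCs: A@2 B@3

Answer: x=19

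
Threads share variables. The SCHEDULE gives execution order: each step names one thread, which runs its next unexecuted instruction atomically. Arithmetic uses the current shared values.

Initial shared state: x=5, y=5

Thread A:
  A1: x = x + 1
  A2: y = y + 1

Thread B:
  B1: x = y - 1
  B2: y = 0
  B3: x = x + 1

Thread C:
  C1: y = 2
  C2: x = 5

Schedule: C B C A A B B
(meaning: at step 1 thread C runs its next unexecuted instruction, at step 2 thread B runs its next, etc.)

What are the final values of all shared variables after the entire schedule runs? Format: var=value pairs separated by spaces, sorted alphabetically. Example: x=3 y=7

Answer: x=7 y=0

Derivation:
Step 1: thread C executes C1 (y = 2). Shared: x=5 y=2. PCs: A@0 B@0 C@1
Step 2: thread B executes B1 (x = y - 1). Shared: x=1 y=2. PCs: A@0 B@1 C@1
Step 3: thread C executes C2 (x = 5). Shared: x=5 y=2. PCs: A@0 B@1 C@2
Step 4: thread A executes A1 (x = x + 1). Shared: x=6 y=2. PCs: A@1 B@1 C@2
Step 5: thread A executes A2 (y = y + 1). Shared: x=6 y=3. PCs: A@2 B@1 C@2
Step 6: thread B executes B2 (y = 0). Shared: x=6 y=0. PCs: A@2 B@2 C@2
Step 7: thread B executes B3 (x = x + 1). Shared: x=7 y=0. PCs: A@2 B@3 C@2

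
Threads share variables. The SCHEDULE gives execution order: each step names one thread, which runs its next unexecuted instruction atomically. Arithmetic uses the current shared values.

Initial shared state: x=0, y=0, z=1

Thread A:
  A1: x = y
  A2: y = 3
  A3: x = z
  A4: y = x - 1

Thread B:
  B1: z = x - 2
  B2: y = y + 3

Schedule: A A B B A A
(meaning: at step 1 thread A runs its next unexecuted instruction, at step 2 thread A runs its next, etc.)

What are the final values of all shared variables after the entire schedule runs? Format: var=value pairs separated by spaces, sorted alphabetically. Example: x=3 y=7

Step 1: thread A executes A1 (x = y). Shared: x=0 y=0 z=1. PCs: A@1 B@0
Step 2: thread A executes A2 (y = 3). Shared: x=0 y=3 z=1. PCs: A@2 B@0
Step 3: thread B executes B1 (z = x - 2). Shared: x=0 y=3 z=-2. PCs: A@2 B@1
Step 4: thread B executes B2 (y = y + 3). Shared: x=0 y=6 z=-2. PCs: A@2 B@2
Step 5: thread A executes A3 (x = z). Shared: x=-2 y=6 z=-2. PCs: A@3 B@2
Step 6: thread A executes A4 (y = x - 1). Shared: x=-2 y=-3 z=-2. PCs: A@4 B@2

Answer: x=-2 y=-3 z=-2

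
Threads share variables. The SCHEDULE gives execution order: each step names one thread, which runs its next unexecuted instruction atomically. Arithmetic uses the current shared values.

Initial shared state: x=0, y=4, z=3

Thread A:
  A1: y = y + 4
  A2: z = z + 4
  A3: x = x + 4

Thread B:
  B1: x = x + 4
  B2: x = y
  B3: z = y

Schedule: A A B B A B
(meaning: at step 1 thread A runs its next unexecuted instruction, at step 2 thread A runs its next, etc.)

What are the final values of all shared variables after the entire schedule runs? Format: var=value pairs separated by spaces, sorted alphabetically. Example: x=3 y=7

Answer: x=12 y=8 z=8

Derivation:
Step 1: thread A executes A1 (y = y + 4). Shared: x=0 y=8 z=3. PCs: A@1 B@0
Step 2: thread A executes A2 (z = z + 4). Shared: x=0 y=8 z=7. PCs: A@2 B@0
Step 3: thread B executes B1 (x = x + 4). Shared: x=4 y=8 z=7. PCs: A@2 B@1
Step 4: thread B executes B2 (x = y). Shared: x=8 y=8 z=7. PCs: A@2 B@2
Step 5: thread A executes A3 (x = x + 4). Shared: x=12 y=8 z=7. PCs: A@3 B@2
Step 6: thread B executes B3 (z = y). Shared: x=12 y=8 z=8. PCs: A@3 B@3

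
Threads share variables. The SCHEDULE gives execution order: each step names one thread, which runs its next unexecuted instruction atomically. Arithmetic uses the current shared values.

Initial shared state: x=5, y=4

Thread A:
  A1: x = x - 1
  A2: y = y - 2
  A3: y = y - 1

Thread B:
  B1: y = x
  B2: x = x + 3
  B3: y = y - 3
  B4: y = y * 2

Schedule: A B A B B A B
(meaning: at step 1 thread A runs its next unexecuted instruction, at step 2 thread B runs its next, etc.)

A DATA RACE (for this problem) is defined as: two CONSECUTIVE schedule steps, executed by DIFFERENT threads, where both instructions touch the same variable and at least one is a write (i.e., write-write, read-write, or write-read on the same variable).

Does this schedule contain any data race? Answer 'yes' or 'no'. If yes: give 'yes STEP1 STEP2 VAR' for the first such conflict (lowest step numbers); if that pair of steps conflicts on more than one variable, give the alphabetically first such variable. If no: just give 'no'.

Answer: yes 1 2 x

Derivation:
Steps 1,2: A(x = x - 1) vs B(y = x). RACE on x (W-R).
Steps 2,3: B(y = x) vs A(y = y - 2). RACE on y (W-W).
Steps 3,4: A(r=y,w=y) vs B(r=x,w=x). No conflict.
Steps 4,5: same thread (B). No race.
Steps 5,6: B(y = y - 3) vs A(y = y - 1). RACE on y (W-W).
Steps 6,7: A(y = y - 1) vs B(y = y * 2). RACE on y (W-W).
First conflict at steps 1,2.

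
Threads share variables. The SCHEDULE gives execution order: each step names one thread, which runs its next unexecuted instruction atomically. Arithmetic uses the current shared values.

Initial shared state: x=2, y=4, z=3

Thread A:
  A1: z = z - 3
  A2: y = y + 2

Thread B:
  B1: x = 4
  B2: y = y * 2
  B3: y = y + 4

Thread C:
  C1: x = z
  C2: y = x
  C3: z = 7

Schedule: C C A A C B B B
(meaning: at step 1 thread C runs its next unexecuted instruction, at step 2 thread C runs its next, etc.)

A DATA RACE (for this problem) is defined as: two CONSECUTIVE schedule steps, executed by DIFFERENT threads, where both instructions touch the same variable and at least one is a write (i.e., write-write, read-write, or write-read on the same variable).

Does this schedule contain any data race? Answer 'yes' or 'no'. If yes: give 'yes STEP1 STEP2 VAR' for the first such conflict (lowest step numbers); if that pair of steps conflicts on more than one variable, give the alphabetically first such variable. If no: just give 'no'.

Steps 1,2: same thread (C). No race.
Steps 2,3: C(r=x,w=y) vs A(r=z,w=z). No conflict.
Steps 3,4: same thread (A). No race.
Steps 4,5: A(r=y,w=y) vs C(r=-,w=z). No conflict.
Steps 5,6: C(r=-,w=z) vs B(r=-,w=x). No conflict.
Steps 6,7: same thread (B). No race.
Steps 7,8: same thread (B). No race.

Answer: no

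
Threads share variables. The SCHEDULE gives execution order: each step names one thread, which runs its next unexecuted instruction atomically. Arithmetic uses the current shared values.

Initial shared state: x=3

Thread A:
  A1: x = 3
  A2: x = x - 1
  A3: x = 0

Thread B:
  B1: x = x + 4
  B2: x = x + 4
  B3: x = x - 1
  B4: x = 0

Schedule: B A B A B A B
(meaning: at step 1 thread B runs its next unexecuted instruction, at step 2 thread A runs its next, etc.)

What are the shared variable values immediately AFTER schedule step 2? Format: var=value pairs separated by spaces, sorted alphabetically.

Answer: x=3

Derivation:
Step 1: thread B executes B1 (x = x + 4). Shared: x=7. PCs: A@0 B@1
Step 2: thread A executes A1 (x = 3). Shared: x=3. PCs: A@1 B@1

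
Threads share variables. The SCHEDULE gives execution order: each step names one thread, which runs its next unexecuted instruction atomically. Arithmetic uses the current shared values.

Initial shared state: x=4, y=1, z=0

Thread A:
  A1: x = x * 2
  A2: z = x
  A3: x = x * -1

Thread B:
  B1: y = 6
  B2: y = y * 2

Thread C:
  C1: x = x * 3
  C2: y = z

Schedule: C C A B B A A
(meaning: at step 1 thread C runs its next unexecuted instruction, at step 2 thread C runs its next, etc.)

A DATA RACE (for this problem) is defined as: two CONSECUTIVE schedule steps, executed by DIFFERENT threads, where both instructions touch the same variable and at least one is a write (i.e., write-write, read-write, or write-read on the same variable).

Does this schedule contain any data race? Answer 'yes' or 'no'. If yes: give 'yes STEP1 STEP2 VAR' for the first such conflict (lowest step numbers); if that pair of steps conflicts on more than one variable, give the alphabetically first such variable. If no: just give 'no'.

Answer: no

Derivation:
Steps 1,2: same thread (C). No race.
Steps 2,3: C(r=z,w=y) vs A(r=x,w=x). No conflict.
Steps 3,4: A(r=x,w=x) vs B(r=-,w=y). No conflict.
Steps 4,5: same thread (B). No race.
Steps 5,6: B(r=y,w=y) vs A(r=x,w=z). No conflict.
Steps 6,7: same thread (A). No race.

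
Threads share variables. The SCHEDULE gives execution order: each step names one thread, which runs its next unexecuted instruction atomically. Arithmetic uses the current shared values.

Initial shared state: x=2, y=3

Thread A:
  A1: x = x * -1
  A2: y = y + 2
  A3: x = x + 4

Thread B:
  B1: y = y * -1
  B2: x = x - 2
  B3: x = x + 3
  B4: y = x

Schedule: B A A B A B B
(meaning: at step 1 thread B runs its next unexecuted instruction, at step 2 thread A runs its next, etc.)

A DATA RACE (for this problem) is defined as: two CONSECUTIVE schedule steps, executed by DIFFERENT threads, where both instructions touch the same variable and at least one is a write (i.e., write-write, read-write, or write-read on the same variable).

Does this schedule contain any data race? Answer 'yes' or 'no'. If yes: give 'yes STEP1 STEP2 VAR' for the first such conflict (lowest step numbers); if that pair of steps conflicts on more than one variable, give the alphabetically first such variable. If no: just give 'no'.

Answer: yes 4 5 x

Derivation:
Steps 1,2: B(r=y,w=y) vs A(r=x,w=x). No conflict.
Steps 2,3: same thread (A). No race.
Steps 3,4: A(r=y,w=y) vs B(r=x,w=x). No conflict.
Steps 4,5: B(x = x - 2) vs A(x = x + 4). RACE on x (W-W).
Steps 5,6: A(x = x + 4) vs B(x = x + 3). RACE on x (W-W).
Steps 6,7: same thread (B). No race.
First conflict at steps 4,5.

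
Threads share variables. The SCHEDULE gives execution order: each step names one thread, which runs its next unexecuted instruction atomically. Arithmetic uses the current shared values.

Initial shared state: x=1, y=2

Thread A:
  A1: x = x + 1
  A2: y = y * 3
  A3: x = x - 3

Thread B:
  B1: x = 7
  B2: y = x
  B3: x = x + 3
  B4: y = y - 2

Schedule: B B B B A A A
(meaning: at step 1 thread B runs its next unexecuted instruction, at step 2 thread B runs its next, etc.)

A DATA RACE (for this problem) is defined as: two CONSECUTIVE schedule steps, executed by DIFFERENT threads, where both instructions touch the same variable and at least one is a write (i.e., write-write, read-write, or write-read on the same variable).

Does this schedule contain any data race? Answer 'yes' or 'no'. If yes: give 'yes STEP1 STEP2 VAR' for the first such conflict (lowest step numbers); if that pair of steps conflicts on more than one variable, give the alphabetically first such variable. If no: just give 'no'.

Steps 1,2: same thread (B). No race.
Steps 2,3: same thread (B). No race.
Steps 3,4: same thread (B). No race.
Steps 4,5: B(r=y,w=y) vs A(r=x,w=x). No conflict.
Steps 5,6: same thread (A). No race.
Steps 6,7: same thread (A). No race.

Answer: no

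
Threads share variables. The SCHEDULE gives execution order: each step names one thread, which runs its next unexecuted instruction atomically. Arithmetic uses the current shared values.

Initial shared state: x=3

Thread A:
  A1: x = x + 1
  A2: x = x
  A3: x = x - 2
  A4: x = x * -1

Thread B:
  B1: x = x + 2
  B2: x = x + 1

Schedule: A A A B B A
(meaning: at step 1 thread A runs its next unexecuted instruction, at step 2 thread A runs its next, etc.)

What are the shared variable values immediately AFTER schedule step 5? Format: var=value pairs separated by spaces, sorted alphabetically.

Answer: x=5

Derivation:
Step 1: thread A executes A1 (x = x + 1). Shared: x=4. PCs: A@1 B@0
Step 2: thread A executes A2 (x = x). Shared: x=4. PCs: A@2 B@0
Step 3: thread A executes A3 (x = x - 2). Shared: x=2. PCs: A@3 B@0
Step 4: thread B executes B1 (x = x + 2). Shared: x=4. PCs: A@3 B@1
Step 5: thread B executes B2 (x = x + 1). Shared: x=5. PCs: A@3 B@2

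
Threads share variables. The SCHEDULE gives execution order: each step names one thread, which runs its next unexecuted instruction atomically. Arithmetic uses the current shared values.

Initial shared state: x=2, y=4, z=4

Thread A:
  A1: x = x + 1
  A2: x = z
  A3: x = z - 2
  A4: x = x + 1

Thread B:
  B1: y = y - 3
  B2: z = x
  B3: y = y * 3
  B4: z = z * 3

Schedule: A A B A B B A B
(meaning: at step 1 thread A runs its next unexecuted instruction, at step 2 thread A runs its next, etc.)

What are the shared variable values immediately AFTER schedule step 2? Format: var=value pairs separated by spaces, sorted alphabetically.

Step 1: thread A executes A1 (x = x + 1). Shared: x=3 y=4 z=4. PCs: A@1 B@0
Step 2: thread A executes A2 (x = z). Shared: x=4 y=4 z=4. PCs: A@2 B@0

Answer: x=4 y=4 z=4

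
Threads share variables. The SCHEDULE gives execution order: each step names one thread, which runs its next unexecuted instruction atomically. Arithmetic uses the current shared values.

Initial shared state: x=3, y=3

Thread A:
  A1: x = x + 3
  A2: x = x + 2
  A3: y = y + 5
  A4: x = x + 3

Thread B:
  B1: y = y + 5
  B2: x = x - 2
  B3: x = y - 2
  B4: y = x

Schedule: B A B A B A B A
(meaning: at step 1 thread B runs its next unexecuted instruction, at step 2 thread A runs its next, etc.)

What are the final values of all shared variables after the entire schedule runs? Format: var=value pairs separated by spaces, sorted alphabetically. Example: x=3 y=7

Answer: x=9 y=6

Derivation:
Step 1: thread B executes B1 (y = y + 5). Shared: x=3 y=8. PCs: A@0 B@1
Step 2: thread A executes A1 (x = x + 3). Shared: x=6 y=8. PCs: A@1 B@1
Step 3: thread B executes B2 (x = x - 2). Shared: x=4 y=8. PCs: A@1 B@2
Step 4: thread A executes A2 (x = x + 2). Shared: x=6 y=8. PCs: A@2 B@2
Step 5: thread B executes B3 (x = y - 2). Shared: x=6 y=8. PCs: A@2 B@3
Step 6: thread A executes A3 (y = y + 5). Shared: x=6 y=13. PCs: A@3 B@3
Step 7: thread B executes B4 (y = x). Shared: x=6 y=6. PCs: A@3 B@4
Step 8: thread A executes A4 (x = x + 3). Shared: x=9 y=6. PCs: A@4 B@4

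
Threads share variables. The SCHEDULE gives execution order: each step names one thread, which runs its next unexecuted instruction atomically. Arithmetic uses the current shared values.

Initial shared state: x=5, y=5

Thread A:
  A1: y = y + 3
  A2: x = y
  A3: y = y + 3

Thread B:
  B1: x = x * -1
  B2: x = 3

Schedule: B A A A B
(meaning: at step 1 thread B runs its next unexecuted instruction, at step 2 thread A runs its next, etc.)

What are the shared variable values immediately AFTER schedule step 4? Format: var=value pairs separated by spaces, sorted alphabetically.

Answer: x=8 y=11

Derivation:
Step 1: thread B executes B1 (x = x * -1). Shared: x=-5 y=5. PCs: A@0 B@1
Step 2: thread A executes A1 (y = y + 3). Shared: x=-5 y=8. PCs: A@1 B@1
Step 3: thread A executes A2 (x = y). Shared: x=8 y=8. PCs: A@2 B@1
Step 4: thread A executes A3 (y = y + 3). Shared: x=8 y=11. PCs: A@3 B@1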